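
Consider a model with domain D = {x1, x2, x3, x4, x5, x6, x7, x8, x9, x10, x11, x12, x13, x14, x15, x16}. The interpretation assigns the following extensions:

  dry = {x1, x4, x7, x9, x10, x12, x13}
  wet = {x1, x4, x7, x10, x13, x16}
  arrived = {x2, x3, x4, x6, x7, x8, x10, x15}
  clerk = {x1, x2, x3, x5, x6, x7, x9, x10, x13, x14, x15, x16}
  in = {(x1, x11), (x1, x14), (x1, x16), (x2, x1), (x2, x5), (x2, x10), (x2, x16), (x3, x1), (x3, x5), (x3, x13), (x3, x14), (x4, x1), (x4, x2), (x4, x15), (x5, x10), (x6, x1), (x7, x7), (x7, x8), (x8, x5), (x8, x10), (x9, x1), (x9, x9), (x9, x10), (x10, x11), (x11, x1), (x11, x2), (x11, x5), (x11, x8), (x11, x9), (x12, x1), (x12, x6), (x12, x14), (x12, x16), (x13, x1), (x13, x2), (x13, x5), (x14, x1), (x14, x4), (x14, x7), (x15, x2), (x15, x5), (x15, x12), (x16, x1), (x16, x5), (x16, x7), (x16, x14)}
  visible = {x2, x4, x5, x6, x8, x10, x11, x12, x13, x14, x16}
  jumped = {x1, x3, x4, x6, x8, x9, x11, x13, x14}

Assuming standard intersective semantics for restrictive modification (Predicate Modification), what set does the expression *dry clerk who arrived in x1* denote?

⟦who arrived⟧ = ⟦arrived⟧ = {x2, x3, x4, x6, x7, x8, x10, x15}
⟦in x1⟧ = {x : ⟨x, x1⟩ ∈ ⟦in⟧} = {x2, x3, x4, x6, x9, x11, x12, x13, x14, x16}
⟦clerk⟧ = {x1, x2, x3, x5, x6, x7, x9, x10, x13, x14, x15, x16}
… ∩ ⟦who arrived⟧ = {x1, x2, x3, x5, x6, x7, x9, x10, x13, x14, x15, x16} ∩ {x2, x3, x4, x6, x7, x8, x10, x15} = {x2, x3, x6, x7, x10, x15}
… ∩ ⟦in x1⟧ = {x2, x3, x6, x7, x10, x15} ∩ {x2, x3, x4, x6, x9, x11, x12, x13, x14, x16} = {x2, x3, x6}
… ∩ ⟦dry⟧ = {x2, x3, x6} ∩ {x1, x4, x7, x9, x10, x12, x13} = ∅
So ⟦dry clerk who arrived in x1⟧ = { }.

{ }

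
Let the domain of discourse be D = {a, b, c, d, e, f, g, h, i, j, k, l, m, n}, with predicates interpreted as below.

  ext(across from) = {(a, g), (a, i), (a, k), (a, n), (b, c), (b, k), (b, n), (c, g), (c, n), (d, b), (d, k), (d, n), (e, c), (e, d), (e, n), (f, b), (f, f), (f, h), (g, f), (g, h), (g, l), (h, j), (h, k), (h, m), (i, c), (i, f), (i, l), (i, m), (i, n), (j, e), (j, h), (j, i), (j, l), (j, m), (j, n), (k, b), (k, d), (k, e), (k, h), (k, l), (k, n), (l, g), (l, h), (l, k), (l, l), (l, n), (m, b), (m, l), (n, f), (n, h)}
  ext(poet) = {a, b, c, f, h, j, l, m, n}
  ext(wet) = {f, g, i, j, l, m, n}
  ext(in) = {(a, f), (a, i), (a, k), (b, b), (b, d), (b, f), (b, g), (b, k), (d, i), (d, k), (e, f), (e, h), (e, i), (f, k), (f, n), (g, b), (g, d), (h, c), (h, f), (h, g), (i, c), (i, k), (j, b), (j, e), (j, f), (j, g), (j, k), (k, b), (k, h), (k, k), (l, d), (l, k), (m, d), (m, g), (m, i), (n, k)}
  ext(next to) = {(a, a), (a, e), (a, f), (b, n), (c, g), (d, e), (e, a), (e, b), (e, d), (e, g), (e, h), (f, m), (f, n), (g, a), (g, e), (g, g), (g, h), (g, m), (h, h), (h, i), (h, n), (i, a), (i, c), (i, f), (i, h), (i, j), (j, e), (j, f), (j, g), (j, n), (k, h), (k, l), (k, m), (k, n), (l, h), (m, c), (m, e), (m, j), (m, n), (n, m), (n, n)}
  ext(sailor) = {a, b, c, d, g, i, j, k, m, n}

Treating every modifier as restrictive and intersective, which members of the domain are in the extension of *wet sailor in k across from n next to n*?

⟦in k⟧ = {x : ⟨x, k⟩ ∈ ⟦in⟧} = {a, b, d, f, i, j, k, l, n}
⟦across from n⟧ = {x : ⟨x, n⟩ ∈ ⟦across from⟧} = {a, b, c, d, e, i, j, k, l}
⟦next to n⟧ = {x : ⟨x, n⟩ ∈ ⟦next to⟧} = {b, f, h, j, k, m, n}
⟦sailor⟧ = {a, b, c, d, g, i, j, k, m, n}
… ∩ ⟦in k⟧ = {a, b, c, d, g, i, j, k, m, n} ∩ {a, b, d, f, i, j, k, l, n} = {a, b, d, i, j, k, n}
… ∩ ⟦across from n⟧ = {a, b, d, i, j, k, n} ∩ {a, b, c, d, e, i, j, k, l} = {a, b, d, i, j, k}
… ∩ ⟦next to n⟧ = {a, b, d, i, j, k} ∩ {b, f, h, j, k, m, n} = {b, j, k}
… ∩ ⟦wet⟧ = {b, j, k} ∩ {f, g, i, j, l, m, n} = {j}
So ⟦wet sailor in k across from n next to n⟧ = {j}.

{j}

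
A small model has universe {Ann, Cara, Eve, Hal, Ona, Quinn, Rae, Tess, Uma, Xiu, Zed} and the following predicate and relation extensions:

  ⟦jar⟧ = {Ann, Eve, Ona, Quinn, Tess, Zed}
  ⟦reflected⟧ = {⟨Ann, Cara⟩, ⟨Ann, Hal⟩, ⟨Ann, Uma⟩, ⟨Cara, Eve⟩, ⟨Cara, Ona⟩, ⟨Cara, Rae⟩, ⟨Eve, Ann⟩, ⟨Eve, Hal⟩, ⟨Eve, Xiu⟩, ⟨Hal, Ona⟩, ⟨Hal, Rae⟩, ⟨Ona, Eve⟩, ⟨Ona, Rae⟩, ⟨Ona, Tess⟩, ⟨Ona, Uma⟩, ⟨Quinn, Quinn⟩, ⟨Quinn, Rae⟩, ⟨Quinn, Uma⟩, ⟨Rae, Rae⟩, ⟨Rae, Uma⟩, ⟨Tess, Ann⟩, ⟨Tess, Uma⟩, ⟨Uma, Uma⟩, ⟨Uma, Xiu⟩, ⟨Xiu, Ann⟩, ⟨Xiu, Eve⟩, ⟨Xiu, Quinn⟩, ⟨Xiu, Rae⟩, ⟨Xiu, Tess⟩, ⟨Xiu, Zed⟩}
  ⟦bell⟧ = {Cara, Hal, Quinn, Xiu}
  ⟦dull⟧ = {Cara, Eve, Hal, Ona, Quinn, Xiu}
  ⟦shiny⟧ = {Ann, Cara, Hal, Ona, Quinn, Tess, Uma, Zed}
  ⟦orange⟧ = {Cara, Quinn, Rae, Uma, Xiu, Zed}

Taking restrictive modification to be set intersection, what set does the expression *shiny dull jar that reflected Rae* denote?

{Ona, Quinn}

⟦that reflected Rae⟧ = {x : ⟨x, Rae⟩ ∈ ⟦reflected⟧} = {Cara, Hal, Ona, Quinn, Rae, Xiu}
⟦jar⟧ = {Ann, Eve, Ona, Quinn, Tess, Zed}
… ∩ ⟦that reflected Rae⟧ = {Ann, Eve, Ona, Quinn, Tess, Zed} ∩ {Cara, Hal, Ona, Quinn, Rae, Xiu} = {Ona, Quinn}
… ∩ ⟦shiny⟧ = {Ona, Quinn} ∩ {Ann, Cara, Hal, Ona, Quinn, Tess, Uma, Zed} = {Ona, Quinn}
… ∩ ⟦dull⟧ = {Ona, Quinn} ∩ {Cara, Eve, Hal, Ona, Quinn, Xiu} = {Ona, Quinn}
So ⟦shiny dull jar that reflected Rae⟧ = {Ona, Quinn}.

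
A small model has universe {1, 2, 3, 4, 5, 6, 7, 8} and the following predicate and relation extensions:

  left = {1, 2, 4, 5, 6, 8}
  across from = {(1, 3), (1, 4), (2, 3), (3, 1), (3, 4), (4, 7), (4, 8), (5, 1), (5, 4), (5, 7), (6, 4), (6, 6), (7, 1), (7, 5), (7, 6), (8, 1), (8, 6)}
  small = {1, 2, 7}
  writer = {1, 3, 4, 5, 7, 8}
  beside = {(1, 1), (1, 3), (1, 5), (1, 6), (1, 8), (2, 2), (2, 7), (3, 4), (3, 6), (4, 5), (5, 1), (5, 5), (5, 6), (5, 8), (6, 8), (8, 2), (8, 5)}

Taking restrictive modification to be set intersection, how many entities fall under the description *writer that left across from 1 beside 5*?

⟦that left⟧ = ⟦left⟧ = {1, 2, 4, 5, 6, 8}
⟦across from 1⟧ = {x : ⟨x, 1⟩ ∈ ⟦across from⟧} = {3, 5, 7, 8}
⟦beside 5⟧ = {x : ⟨x, 5⟩ ∈ ⟦beside⟧} = {1, 4, 5, 8}
⟦writer⟧ = {1, 3, 4, 5, 7, 8}
… ∩ ⟦that left⟧ = {1, 3, 4, 5, 7, 8} ∩ {1, 2, 4, 5, 6, 8} = {1, 4, 5, 8}
… ∩ ⟦across from 1⟧ = {1, 4, 5, 8} ∩ {3, 5, 7, 8} = {5, 8}
… ∩ ⟦beside 5⟧ = {5, 8} ∩ {1, 4, 5, 8} = {5, 8}
⟦writer that left across from 1 beside 5⟧ = {5, 8}, so the cardinality is 2.

2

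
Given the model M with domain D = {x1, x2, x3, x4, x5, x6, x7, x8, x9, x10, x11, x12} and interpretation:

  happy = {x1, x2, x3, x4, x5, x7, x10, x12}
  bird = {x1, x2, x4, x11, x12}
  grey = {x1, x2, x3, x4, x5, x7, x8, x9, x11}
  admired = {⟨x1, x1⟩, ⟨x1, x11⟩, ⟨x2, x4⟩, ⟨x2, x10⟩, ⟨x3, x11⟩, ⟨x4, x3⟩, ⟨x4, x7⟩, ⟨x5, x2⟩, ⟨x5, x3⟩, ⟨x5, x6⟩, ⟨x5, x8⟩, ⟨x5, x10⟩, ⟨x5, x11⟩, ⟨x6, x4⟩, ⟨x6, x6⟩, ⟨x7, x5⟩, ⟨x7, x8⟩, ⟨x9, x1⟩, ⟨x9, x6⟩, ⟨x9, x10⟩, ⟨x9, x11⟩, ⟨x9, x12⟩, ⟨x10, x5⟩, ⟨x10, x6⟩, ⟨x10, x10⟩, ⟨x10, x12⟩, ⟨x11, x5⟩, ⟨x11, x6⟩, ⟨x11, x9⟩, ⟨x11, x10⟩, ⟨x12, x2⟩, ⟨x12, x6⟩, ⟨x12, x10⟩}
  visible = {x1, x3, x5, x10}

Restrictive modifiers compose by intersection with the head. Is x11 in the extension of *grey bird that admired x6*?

yes

⟦that admired x6⟧ = {x : ⟨x, x6⟩ ∈ ⟦admired⟧} = {x5, x6, x9, x10, x11, x12}
⟦bird⟧ = {x1, x2, x4, x11, x12}
… ∩ ⟦that admired x6⟧ = {x1, x2, x4, x11, x12} ∩ {x5, x6, x9, x10, x11, x12} = {x11, x12}
… ∩ ⟦grey⟧ = {x11, x12} ∩ {x1, x2, x3, x4, x5, x7, x8, x9, x11} = {x11}
⟦grey bird that admired x6⟧ = {x11}; x11 ∈ this set.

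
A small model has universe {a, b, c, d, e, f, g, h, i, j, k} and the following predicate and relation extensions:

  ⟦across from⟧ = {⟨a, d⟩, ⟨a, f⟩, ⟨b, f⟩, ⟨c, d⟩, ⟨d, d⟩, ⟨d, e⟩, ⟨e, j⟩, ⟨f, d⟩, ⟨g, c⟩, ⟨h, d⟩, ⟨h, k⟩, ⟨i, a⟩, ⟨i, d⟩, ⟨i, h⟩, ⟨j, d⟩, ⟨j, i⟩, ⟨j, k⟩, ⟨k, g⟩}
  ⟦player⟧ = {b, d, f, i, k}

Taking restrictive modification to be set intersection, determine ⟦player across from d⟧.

{d, f, i}

⟦across from d⟧ = {x : ⟨x, d⟩ ∈ ⟦across from⟧} = {a, c, d, f, h, i, j}
⟦player⟧ = {b, d, f, i, k}
… ∩ ⟦across from d⟧ = {b, d, f, i, k} ∩ {a, c, d, f, h, i, j} = {d, f, i}
So ⟦player across from d⟧ = {d, f, i}.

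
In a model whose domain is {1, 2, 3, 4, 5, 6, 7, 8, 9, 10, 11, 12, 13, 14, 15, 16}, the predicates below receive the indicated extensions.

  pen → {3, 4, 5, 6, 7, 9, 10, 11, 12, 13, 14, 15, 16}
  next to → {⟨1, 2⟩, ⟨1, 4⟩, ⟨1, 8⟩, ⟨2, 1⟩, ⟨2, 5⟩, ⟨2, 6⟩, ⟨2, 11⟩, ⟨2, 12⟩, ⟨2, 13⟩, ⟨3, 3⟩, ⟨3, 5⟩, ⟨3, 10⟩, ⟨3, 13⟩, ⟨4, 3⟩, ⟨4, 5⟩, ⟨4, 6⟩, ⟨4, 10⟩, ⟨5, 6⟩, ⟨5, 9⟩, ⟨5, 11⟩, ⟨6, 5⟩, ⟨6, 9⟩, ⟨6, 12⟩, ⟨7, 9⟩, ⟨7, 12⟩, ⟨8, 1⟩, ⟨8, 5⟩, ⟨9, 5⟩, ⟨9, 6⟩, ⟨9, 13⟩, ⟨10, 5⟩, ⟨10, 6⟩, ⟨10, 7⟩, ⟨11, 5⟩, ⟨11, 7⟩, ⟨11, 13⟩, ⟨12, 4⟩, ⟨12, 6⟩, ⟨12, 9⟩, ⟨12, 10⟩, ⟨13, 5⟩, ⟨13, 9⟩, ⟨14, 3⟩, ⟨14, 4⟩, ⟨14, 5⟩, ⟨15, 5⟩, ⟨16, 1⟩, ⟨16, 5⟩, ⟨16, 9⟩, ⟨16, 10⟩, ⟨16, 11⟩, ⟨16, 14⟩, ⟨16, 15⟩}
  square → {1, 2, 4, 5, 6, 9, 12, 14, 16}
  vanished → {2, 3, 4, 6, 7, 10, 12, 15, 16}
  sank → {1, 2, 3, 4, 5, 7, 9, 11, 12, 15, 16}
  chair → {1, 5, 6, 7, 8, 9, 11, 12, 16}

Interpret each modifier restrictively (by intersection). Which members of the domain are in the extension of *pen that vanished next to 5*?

⟦that vanished⟧ = ⟦vanished⟧ = {2, 3, 4, 6, 7, 10, 12, 15, 16}
⟦next to 5⟧ = {x : ⟨x, 5⟩ ∈ ⟦next to⟧} = {2, 3, 4, 6, 8, 9, 10, 11, 13, 14, 15, 16}
⟦pen⟧ = {3, 4, 5, 6, 7, 9, 10, 11, 12, 13, 14, 15, 16}
… ∩ ⟦that vanished⟧ = {3, 4, 5, 6, 7, 9, 10, 11, 12, 13, 14, 15, 16} ∩ {2, 3, 4, 6, 7, 10, 12, 15, 16} = {3, 4, 6, 7, 10, 12, 15, 16}
… ∩ ⟦next to 5⟧ = {3, 4, 6, 7, 10, 12, 15, 16} ∩ {2, 3, 4, 6, 8, 9, 10, 11, 13, 14, 15, 16} = {3, 4, 6, 10, 15, 16}
So ⟦pen that vanished next to 5⟧ = {3, 4, 6, 10, 15, 16}.

{3, 4, 6, 10, 15, 16}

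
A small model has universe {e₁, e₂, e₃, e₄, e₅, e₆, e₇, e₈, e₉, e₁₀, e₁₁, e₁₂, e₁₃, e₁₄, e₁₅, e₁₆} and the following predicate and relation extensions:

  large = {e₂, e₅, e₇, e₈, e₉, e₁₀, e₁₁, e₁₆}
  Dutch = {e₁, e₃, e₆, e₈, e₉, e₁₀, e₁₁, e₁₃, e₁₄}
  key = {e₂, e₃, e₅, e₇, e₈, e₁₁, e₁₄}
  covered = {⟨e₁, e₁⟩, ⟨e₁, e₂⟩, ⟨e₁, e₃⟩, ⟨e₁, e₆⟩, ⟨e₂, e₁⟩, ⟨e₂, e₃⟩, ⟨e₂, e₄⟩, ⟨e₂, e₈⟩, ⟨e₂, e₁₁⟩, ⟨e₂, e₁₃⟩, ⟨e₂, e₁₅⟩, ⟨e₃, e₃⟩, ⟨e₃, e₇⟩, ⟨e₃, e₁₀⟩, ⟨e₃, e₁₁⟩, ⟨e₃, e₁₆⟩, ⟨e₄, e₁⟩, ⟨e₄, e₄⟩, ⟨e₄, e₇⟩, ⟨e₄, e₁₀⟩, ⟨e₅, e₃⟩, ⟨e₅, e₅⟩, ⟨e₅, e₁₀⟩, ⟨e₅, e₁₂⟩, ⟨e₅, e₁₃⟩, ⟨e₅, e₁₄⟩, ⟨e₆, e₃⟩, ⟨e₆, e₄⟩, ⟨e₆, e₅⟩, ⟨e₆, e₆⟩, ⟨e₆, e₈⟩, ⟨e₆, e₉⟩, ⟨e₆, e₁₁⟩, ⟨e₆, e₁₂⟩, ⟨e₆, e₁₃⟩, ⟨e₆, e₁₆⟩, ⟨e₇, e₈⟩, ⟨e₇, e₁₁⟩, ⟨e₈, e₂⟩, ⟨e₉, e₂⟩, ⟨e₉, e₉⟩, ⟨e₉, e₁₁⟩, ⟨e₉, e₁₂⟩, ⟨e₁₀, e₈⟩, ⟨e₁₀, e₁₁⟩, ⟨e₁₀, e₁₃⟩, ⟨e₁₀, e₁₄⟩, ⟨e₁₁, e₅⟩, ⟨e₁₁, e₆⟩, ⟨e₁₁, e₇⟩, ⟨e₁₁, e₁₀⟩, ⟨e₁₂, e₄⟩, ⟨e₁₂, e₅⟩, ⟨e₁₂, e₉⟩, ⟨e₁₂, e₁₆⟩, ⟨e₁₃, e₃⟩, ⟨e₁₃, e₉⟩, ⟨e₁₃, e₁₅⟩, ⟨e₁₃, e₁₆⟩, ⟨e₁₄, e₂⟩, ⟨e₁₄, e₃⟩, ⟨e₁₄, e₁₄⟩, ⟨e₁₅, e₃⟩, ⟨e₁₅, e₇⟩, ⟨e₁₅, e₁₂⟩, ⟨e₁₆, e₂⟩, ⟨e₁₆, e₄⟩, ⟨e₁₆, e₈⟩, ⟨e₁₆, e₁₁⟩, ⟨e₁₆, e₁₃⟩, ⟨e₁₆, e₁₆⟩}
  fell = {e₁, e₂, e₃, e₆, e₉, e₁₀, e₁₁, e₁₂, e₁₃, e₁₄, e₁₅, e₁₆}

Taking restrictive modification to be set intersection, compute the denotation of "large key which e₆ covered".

⟦which e₆ covered⟧ = {x : ⟨e₆, x⟩ ∈ ⟦covered⟧} = {e₃, e₄, e₅, e₆, e₈, e₉, e₁₁, e₁₂, e₁₃, e₁₆}
⟦key⟧ = {e₂, e₃, e₅, e₇, e₈, e₁₁, e₁₄}
… ∩ ⟦which e₆ covered⟧ = {e₂, e₃, e₅, e₇, e₈, e₁₁, e₁₄} ∩ {e₃, e₄, e₅, e₆, e₈, e₉, e₁₁, e₁₂, e₁₃, e₁₆} = {e₃, e₅, e₈, e₁₁}
… ∩ ⟦large⟧ = {e₃, e₅, e₈, e₁₁} ∩ {e₂, e₅, e₇, e₈, e₉, e₁₀, e₁₁, e₁₆} = {e₅, e₈, e₁₁}
So ⟦large key which e₆ covered⟧ = {e₅, e₈, e₁₁}.

{e₅, e₈, e₁₁}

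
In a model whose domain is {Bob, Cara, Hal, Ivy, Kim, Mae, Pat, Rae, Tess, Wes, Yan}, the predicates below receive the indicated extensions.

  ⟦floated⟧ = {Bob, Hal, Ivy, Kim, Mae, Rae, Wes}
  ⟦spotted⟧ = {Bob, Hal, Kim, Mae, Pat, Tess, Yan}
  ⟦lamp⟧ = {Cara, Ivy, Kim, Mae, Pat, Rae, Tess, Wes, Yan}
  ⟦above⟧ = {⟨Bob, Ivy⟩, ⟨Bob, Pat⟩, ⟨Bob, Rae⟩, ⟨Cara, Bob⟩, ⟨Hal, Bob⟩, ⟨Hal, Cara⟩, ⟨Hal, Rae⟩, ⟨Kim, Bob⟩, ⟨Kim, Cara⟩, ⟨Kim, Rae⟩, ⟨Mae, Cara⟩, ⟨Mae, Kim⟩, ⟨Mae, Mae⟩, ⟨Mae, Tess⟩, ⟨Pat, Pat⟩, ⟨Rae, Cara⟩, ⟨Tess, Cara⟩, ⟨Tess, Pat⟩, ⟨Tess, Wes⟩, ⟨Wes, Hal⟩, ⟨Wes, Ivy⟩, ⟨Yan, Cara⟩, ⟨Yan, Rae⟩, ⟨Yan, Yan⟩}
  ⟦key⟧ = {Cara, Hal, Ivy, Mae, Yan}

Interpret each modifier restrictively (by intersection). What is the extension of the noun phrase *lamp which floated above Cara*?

⟦which floated⟧ = ⟦floated⟧ = {Bob, Hal, Ivy, Kim, Mae, Rae, Wes}
⟦above Cara⟧ = {x : ⟨x, Cara⟩ ∈ ⟦above⟧} = {Hal, Kim, Mae, Rae, Tess, Yan}
⟦lamp⟧ = {Cara, Ivy, Kim, Mae, Pat, Rae, Tess, Wes, Yan}
… ∩ ⟦which floated⟧ = {Cara, Ivy, Kim, Mae, Pat, Rae, Tess, Wes, Yan} ∩ {Bob, Hal, Ivy, Kim, Mae, Rae, Wes} = {Ivy, Kim, Mae, Rae, Wes}
… ∩ ⟦above Cara⟧ = {Ivy, Kim, Mae, Rae, Wes} ∩ {Hal, Kim, Mae, Rae, Tess, Yan} = {Kim, Mae, Rae}
So ⟦lamp which floated above Cara⟧ = {Kim, Mae, Rae}.

{Kim, Mae, Rae}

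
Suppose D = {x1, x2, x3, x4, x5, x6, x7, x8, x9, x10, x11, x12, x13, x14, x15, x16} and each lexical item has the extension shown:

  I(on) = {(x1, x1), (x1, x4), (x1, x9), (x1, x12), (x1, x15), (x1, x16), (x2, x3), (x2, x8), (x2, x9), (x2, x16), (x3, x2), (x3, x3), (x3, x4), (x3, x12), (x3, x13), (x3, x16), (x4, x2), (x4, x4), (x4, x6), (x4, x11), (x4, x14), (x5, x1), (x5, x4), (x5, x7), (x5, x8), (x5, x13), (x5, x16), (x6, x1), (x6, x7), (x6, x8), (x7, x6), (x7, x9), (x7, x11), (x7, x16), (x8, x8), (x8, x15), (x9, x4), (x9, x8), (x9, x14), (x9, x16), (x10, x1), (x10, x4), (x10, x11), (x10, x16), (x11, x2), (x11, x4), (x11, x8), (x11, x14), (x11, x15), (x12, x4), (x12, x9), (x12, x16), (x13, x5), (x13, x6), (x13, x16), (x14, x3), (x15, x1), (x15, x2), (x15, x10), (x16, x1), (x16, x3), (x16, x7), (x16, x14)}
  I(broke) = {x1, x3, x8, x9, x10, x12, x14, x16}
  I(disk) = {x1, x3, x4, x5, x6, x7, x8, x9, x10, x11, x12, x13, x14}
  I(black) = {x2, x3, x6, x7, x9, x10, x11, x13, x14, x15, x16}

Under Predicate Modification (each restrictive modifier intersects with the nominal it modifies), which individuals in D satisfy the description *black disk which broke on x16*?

{x3, x9, x10}

⟦which broke⟧ = ⟦broke⟧ = {x1, x3, x8, x9, x10, x12, x14, x16}
⟦on x16⟧ = {x : ⟨x, x16⟩ ∈ ⟦on⟧} = {x1, x2, x3, x5, x7, x9, x10, x12, x13}
⟦disk⟧ = {x1, x3, x4, x5, x6, x7, x8, x9, x10, x11, x12, x13, x14}
… ∩ ⟦which broke⟧ = {x1, x3, x4, x5, x6, x7, x8, x9, x10, x11, x12, x13, x14} ∩ {x1, x3, x8, x9, x10, x12, x14, x16} = {x1, x3, x8, x9, x10, x12, x14}
… ∩ ⟦on x16⟧ = {x1, x3, x8, x9, x10, x12, x14} ∩ {x1, x2, x3, x5, x7, x9, x10, x12, x13} = {x1, x3, x9, x10, x12}
… ∩ ⟦black⟧ = {x1, x3, x9, x10, x12} ∩ {x2, x3, x6, x7, x9, x10, x11, x13, x14, x15, x16} = {x3, x9, x10}
So ⟦black disk which broke on x16⟧ = {x3, x9, x10}.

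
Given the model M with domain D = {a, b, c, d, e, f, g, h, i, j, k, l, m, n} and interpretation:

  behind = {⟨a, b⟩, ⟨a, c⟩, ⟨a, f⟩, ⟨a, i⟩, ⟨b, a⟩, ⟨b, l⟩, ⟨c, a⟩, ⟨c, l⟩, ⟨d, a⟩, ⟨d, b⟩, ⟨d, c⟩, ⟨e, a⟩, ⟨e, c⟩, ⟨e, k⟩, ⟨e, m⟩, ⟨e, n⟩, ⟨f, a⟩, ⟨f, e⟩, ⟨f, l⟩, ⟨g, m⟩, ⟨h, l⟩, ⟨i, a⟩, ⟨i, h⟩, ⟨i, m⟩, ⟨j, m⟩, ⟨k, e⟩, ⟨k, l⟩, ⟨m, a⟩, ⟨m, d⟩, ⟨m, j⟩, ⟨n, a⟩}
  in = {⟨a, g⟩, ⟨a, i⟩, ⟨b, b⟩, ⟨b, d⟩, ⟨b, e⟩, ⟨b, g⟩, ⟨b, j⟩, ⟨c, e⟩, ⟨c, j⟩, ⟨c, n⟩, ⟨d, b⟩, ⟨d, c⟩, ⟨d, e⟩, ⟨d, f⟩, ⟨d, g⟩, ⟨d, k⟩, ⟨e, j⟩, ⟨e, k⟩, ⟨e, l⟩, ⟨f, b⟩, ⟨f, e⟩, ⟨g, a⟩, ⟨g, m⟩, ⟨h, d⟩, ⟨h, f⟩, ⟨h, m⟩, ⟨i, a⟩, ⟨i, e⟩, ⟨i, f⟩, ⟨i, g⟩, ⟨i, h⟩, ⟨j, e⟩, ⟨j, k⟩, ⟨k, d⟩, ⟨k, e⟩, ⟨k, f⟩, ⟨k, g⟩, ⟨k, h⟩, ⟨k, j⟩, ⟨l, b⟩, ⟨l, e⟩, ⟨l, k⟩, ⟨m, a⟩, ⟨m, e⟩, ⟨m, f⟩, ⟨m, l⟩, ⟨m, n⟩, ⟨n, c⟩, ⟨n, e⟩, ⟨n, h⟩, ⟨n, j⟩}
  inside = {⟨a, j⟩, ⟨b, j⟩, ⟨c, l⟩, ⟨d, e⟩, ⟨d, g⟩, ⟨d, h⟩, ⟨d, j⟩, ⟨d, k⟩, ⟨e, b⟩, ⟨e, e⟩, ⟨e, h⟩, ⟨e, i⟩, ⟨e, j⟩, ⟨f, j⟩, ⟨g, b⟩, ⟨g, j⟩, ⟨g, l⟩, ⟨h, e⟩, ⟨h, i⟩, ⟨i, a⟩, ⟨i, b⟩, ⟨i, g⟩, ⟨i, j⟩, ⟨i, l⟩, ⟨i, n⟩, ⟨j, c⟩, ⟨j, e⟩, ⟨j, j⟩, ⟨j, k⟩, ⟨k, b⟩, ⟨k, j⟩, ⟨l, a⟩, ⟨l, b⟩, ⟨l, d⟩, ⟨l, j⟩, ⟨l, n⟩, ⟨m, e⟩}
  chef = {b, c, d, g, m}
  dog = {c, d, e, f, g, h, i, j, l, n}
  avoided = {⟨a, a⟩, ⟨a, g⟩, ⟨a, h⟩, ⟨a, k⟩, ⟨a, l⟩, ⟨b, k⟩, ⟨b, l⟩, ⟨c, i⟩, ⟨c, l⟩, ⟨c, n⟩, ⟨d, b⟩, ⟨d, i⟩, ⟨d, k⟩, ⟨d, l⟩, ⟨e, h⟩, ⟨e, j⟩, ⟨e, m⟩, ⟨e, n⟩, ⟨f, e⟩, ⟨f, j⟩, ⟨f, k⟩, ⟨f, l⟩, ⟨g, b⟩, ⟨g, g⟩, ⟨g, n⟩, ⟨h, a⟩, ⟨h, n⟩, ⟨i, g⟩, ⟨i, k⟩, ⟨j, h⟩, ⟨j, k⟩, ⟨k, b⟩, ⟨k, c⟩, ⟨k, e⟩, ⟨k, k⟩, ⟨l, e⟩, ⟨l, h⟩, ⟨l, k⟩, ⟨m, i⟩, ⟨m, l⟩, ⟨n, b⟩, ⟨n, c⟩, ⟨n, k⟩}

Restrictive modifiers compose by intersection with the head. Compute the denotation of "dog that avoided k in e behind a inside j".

{d, f, i}

⟦that avoided k⟧ = {x : ⟨x, k⟩ ∈ ⟦avoided⟧} = {a, b, d, f, i, j, k, l, n}
⟦in e⟧ = {x : ⟨x, e⟩ ∈ ⟦in⟧} = {b, c, d, f, i, j, k, l, m, n}
⟦behind a⟧ = {x : ⟨x, a⟩ ∈ ⟦behind⟧} = {b, c, d, e, f, i, m, n}
⟦inside j⟧ = {x : ⟨x, j⟩ ∈ ⟦inside⟧} = {a, b, d, e, f, g, i, j, k, l}
⟦dog⟧ = {c, d, e, f, g, h, i, j, l, n}
… ∩ ⟦that avoided k⟧ = {c, d, e, f, g, h, i, j, l, n} ∩ {a, b, d, f, i, j, k, l, n} = {d, f, i, j, l, n}
… ∩ ⟦in e⟧ = {d, f, i, j, l, n} ∩ {b, c, d, f, i, j, k, l, m, n} = {d, f, i, j, l, n}
… ∩ ⟦behind a⟧ = {d, f, i, j, l, n} ∩ {b, c, d, e, f, i, m, n} = {d, f, i, n}
… ∩ ⟦inside j⟧ = {d, f, i, n} ∩ {a, b, d, e, f, g, i, j, k, l} = {d, f, i}
So ⟦dog that avoided k in e behind a inside j⟧ = {d, f, i}.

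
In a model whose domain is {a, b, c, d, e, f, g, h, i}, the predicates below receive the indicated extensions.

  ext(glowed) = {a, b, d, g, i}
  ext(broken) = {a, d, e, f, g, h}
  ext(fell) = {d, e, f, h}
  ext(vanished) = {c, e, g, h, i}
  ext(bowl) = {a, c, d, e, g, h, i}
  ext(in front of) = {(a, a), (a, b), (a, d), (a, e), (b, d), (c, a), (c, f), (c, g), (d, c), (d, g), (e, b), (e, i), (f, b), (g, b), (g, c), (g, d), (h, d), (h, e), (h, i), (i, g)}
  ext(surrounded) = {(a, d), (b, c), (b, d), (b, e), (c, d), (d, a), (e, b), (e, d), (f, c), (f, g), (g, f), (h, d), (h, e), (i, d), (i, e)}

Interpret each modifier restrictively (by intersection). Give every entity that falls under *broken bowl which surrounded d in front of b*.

⟦which surrounded d⟧ = {x : ⟨x, d⟩ ∈ ⟦surrounded⟧} = {a, b, c, e, h, i}
⟦in front of b⟧ = {x : ⟨x, b⟩ ∈ ⟦in front of⟧} = {a, e, f, g}
⟦bowl⟧ = {a, c, d, e, g, h, i}
… ∩ ⟦which surrounded d⟧ = {a, c, d, e, g, h, i} ∩ {a, b, c, e, h, i} = {a, c, e, h, i}
… ∩ ⟦in front of b⟧ = {a, c, e, h, i} ∩ {a, e, f, g} = {a, e}
… ∩ ⟦broken⟧ = {a, e} ∩ {a, d, e, f, g, h} = {a, e}
So ⟦broken bowl which surrounded d in front of b⟧ = {a, e}.

{a, e}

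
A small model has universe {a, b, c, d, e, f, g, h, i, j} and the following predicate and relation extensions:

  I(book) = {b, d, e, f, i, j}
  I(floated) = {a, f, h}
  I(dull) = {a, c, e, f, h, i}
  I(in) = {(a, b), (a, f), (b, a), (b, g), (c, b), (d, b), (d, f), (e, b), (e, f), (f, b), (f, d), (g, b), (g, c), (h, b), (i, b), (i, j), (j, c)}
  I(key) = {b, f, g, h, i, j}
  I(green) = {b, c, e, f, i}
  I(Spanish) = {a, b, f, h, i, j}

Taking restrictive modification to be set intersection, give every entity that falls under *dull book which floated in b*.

{f}

⟦which floated⟧ = ⟦floated⟧ = {a, f, h}
⟦in b⟧ = {x : ⟨x, b⟩ ∈ ⟦in⟧} = {a, c, d, e, f, g, h, i}
⟦book⟧ = {b, d, e, f, i, j}
… ∩ ⟦which floated⟧ = {b, d, e, f, i, j} ∩ {a, f, h} = {f}
… ∩ ⟦in b⟧ = {f} ∩ {a, c, d, e, f, g, h, i} = {f}
… ∩ ⟦dull⟧ = {f} ∩ {a, c, e, f, h, i} = {f}
So ⟦dull book which floated in b⟧ = {f}.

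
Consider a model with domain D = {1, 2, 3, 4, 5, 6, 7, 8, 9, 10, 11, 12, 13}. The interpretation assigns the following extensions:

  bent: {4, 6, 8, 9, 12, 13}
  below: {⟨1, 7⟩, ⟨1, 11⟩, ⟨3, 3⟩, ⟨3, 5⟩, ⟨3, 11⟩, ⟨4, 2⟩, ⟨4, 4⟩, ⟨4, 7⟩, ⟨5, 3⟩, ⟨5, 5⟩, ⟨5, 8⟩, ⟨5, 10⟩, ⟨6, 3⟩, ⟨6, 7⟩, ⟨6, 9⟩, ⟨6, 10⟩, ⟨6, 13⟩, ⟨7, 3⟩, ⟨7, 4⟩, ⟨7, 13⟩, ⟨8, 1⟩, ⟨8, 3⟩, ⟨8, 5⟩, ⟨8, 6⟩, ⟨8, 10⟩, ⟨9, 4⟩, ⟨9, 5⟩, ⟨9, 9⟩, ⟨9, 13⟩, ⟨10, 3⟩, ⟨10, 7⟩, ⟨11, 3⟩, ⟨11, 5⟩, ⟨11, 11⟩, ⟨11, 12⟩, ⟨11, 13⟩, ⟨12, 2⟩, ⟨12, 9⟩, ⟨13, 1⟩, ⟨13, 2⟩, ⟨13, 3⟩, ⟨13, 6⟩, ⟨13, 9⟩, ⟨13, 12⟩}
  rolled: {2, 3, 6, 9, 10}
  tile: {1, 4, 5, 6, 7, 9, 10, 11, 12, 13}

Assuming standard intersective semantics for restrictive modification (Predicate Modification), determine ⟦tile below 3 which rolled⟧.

{6, 10}

⟦below 3⟧ = {x : ⟨x, 3⟩ ∈ ⟦below⟧} = {3, 5, 6, 7, 8, 10, 11, 13}
⟦which rolled⟧ = ⟦rolled⟧ = {2, 3, 6, 9, 10}
⟦tile⟧ = {1, 4, 5, 6, 7, 9, 10, 11, 12, 13}
… ∩ ⟦below 3⟧ = {1, 4, 5, 6, 7, 9, 10, 11, 12, 13} ∩ {3, 5, 6, 7, 8, 10, 11, 13} = {5, 6, 7, 10, 11, 13}
… ∩ ⟦which rolled⟧ = {5, 6, 7, 10, 11, 13} ∩ {2, 3, 6, 9, 10} = {6, 10}
So ⟦tile below 3 which rolled⟧ = {6, 10}.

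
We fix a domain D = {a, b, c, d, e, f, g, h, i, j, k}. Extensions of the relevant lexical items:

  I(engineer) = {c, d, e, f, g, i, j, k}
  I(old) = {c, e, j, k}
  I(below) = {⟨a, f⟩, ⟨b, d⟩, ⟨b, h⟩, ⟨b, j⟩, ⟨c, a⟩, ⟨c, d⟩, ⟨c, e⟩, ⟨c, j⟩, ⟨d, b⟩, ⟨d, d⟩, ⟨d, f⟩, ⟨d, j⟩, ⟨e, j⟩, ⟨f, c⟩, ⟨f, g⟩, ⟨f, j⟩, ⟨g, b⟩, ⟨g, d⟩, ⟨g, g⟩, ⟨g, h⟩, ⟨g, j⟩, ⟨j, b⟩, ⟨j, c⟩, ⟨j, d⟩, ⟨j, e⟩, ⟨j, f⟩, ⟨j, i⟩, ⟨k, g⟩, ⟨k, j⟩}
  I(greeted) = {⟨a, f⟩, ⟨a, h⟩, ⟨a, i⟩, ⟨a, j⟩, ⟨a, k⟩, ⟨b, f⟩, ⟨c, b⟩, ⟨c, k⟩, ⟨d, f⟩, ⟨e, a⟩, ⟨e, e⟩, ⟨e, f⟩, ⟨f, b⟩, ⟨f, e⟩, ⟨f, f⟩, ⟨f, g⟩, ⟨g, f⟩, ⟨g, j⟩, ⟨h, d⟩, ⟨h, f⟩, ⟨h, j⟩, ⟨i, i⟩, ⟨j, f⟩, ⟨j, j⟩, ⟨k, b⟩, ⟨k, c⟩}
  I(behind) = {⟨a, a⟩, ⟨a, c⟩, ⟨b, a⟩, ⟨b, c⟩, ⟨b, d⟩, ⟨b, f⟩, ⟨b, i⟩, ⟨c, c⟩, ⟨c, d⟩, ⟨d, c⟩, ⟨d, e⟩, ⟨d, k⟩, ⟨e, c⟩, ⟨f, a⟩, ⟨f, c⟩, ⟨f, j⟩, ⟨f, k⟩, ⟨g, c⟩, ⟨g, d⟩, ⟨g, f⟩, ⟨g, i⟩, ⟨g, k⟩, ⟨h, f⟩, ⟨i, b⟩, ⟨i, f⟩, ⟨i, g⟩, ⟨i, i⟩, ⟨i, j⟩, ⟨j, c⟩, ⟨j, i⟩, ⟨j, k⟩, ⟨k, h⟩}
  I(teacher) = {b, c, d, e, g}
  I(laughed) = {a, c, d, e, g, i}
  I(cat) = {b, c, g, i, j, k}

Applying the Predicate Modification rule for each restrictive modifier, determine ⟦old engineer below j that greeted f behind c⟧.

{e}

⟦below j⟧ = {x : ⟨x, j⟩ ∈ ⟦below⟧} = {b, c, d, e, f, g, k}
⟦that greeted f⟧ = {x : ⟨x, f⟩ ∈ ⟦greeted⟧} = {a, b, d, e, f, g, h, j}
⟦behind c⟧ = {x : ⟨x, c⟩ ∈ ⟦behind⟧} = {a, b, c, d, e, f, g, j}
⟦engineer⟧ = {c, d, e, f, g, i, j, k}
… ∩ ⟦below j⟧ = {c, d, e, f, g, i, j, k} ∩ {b, c, d, e, f, g, k} = {c, d, e, f, g, k}
… ∩ ⟦that greeted f⟧ = {c, d, e, f, g, k} ∩ {a, b, d, e, f, g, h, j} = {d, e, f, g}
… ∩ ⟦behind c⟧ = {d, e, f, g} ∩ {a, b, c, d, e, f, g, j} = {d, e, f, g}
… ∩ ⟦old⟧ = {d, e, f, g} ∩ {c, e, j, k} = {e}
So ⟦old engineer below j that greeted f behind c⟧ = {e}.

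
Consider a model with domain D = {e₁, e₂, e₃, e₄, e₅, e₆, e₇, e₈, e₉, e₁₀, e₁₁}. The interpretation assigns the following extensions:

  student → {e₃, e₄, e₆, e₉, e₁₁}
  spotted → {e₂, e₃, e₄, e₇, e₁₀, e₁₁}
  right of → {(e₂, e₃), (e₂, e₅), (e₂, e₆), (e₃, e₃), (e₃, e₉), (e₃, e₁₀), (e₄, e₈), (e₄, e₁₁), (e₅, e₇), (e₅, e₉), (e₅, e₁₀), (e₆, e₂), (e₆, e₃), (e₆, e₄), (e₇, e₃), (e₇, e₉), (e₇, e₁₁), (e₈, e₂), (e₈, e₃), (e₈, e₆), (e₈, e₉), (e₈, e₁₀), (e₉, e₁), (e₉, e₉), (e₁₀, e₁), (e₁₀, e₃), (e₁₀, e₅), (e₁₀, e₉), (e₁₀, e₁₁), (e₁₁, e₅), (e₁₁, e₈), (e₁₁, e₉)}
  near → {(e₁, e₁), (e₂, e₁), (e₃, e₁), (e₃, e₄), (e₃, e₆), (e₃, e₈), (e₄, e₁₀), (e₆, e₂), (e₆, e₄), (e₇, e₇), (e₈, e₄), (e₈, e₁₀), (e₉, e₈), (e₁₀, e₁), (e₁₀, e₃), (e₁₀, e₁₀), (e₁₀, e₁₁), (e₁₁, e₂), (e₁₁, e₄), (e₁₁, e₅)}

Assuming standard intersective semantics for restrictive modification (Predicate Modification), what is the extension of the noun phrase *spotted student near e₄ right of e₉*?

⟦near e₄⟧ = {x : ⟨x, e₄⟩ ∈ ⟦near⟧} = {e₃, e₆, e₈, e₁₁}
⟦right of e₉⟧ = {x : ⟨x, e₉⟩ ∈ ⟦right of⟧} = {e₃, e₅, e₇, e₈, e₉, e₁₀, e₁₁}
⟦student⟧ = {e₃, e₄, e₆, e₉, e₁₁}
… ∩ ⟦near e₄⟧ = {e₃, e₄, e₆, e₉, e₁₁} ∩ {e₃, e₆, e₈, e₁₁} = {e₃, e₆, e₁₁}
… ∩ ⟦right of e₉⟧ = {e₃, e₆, e₁₁} ∩ {e₃, e₅, e₇, e₈, e₉, e₁₀, e₁₁} = {e₃, e₁₁}
… ∩ ⟦spotted⟧ = {e₃, e₁₁} ∩ {e₂, e₃, e₄, e₇, e₁₀, e₁₁} = {e₃, e₁₁}
So ⟦spotted student near e₄ right of e₉⟧ = {e₃, e₁₁}.

{e₃, e₁₁}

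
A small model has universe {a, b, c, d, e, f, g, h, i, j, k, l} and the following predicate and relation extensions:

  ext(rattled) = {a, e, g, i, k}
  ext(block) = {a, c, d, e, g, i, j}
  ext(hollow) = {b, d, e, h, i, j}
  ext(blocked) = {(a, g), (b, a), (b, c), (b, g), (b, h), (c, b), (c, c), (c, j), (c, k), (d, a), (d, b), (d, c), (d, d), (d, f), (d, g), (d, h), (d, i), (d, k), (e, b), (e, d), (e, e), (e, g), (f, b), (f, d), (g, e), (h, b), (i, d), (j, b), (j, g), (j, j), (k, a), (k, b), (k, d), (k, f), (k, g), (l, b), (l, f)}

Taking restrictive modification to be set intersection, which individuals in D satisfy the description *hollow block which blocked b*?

⟦which blocked b⟧ = {x : ⟨x, b⟩ ∈ ⟦blocked⟧} = {c, d, e, f, h, j, k, l}
⟦block⟧ = {a, c, d, e, g, i, j}
… ∩ ⟦which blocked b⟧ = {a, c, d, e, g, i, j} ∩ {c, d, e, f, h, j, k, l} = {c, d, e, j}
… ∩ ⟦hollow⟧ = {c, d, e, j} ∩ {b, d, e, h, i, j} = {d, e, j}
So ⟦hollow block which blocked b⟧ = {d, e, j}.

{d, e, j}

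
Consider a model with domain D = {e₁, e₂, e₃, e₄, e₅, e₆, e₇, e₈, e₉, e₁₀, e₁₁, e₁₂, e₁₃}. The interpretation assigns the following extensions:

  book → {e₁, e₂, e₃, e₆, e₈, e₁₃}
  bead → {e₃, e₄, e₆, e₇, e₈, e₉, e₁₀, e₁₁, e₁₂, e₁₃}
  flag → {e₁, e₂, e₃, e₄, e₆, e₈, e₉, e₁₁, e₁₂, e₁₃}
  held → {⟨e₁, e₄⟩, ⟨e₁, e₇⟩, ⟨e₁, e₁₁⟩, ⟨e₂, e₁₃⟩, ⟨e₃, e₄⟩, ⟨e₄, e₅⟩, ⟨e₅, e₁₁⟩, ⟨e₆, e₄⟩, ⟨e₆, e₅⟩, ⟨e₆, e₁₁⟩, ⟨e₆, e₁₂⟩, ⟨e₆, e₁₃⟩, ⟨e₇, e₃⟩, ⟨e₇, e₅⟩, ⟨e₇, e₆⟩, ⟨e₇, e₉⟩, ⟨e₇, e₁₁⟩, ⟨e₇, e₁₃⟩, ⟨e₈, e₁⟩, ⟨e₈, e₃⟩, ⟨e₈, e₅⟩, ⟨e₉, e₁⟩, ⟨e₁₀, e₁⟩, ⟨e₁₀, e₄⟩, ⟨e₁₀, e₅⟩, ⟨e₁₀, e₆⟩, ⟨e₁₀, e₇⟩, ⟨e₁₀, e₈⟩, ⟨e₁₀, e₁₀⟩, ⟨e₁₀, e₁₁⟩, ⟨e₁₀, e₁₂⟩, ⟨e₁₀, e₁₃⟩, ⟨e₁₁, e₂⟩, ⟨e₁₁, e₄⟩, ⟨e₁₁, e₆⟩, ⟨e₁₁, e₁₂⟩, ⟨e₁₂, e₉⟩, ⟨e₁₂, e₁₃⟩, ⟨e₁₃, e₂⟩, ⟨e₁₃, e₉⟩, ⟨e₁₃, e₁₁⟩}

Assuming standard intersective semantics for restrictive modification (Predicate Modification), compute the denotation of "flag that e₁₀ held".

⟦that e₁₀ held⟧ = {x : ⟨e₁₀, x⟩ ∈ ⟦held⟧} = {e₁, e₄, e₅, e₆, e₇, e₈, e₁₀, e₁₁, e₁₂, e₁₃}
⟦flag⟧ = {e₁, e₂, e₃, e₄, e₆, e₈, e₉, e₁₁, e₁₂, e₁₃}
… ∩ ⟦that e₁₀ held⟧ = {e₁, e₂, e₃, e₄, e₆, e₈, e₉, e₁₁, e₁₂, e₁₃} ∩ {e₁, e₄, e₅, e₆, e₇, e₈, e₁₀, e₁₁, e₁₂, e₁₃} = {e₁, e₄, e₆, e₈, e₁₁, e₁₂, e₁₃}
So ⟦flag that e₁₀ held⟧ = {e₁, e₄, e₆, e₈, e₁₁, e₁₂, e₁₃}.

{e₁, e₄, e₆, e₈, e₁₁, e₁₂, e₁₃}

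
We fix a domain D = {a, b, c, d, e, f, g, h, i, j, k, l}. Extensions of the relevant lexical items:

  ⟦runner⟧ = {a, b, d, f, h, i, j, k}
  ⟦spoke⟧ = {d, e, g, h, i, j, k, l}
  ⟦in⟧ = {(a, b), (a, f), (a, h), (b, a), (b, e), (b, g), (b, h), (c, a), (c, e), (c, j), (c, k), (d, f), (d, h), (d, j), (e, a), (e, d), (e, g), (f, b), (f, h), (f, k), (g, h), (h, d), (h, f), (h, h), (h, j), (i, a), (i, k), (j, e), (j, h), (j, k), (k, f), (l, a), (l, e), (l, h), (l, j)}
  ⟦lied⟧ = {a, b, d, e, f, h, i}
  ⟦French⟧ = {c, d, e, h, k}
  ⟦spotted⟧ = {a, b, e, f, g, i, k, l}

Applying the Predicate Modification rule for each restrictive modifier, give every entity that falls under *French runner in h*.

{d, h}

⟦in h⟧ = {x : ⟨x, h⟩ ∈ ⟦in⟧} = {a, b, d, f, g, h, j, l}
⟦runner⟧ = {a, b, d, f, h, i, j, k}
… ∩ ⟦in h⟧ = {a, b, d, f, h, i, j, k} ∩ {a, b, d, f, g, h, j, l} = {a, b, d, f, h, j}
… ∩ ⟦French⟧ = {a, b, d, f, h, j} ∩ {c, d, e, h, k} = {d, h}
So ⟦French runner in h⟧ = {d, h}.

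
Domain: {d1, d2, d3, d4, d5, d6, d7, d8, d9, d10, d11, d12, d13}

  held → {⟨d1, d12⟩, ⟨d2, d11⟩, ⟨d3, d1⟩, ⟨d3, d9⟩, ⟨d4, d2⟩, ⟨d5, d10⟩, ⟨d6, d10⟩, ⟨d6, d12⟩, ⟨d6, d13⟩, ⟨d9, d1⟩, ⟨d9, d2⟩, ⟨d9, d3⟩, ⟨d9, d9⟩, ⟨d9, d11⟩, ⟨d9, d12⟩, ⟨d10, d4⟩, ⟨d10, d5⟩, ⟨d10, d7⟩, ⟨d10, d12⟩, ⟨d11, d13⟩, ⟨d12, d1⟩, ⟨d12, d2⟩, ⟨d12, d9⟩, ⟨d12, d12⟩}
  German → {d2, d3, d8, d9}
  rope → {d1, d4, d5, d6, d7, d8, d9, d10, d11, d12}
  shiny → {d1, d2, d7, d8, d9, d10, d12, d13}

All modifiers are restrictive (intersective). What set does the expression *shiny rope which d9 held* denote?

{d1, d9, d12}

⟦which d9 held⟧ = {x : ⟨d9, x⟩ ∈ ⟦held⟧} = {d1, d2, d3, d9, d11, d12}
⟦rope⟧ = {d1, d4, d5, d6, d7, d8, d9, d10, d11, d12}
… ∩ ⟦which d9 held⟧ = {d1, d4, d5, d6, d7, d8, d9, d10, d11, d12} ∩ {d1, d2, d3, d9, d11, d12} = {d1, d9, d11, d12}
… ∩ ⟦shiny⟧ = {d1, d9, d11, d12} ∩ {d1, d2, d7, d8, d9, d10, d12, d13} = {d1, d9, d12}
So ⟦shiny rope which d9 held⟧ = {d1, d9, d12}.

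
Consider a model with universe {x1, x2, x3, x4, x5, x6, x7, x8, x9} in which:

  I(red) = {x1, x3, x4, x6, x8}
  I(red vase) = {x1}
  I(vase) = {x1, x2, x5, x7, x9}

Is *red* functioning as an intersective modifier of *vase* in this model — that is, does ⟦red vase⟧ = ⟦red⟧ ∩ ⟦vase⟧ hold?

yes

⟦red⟧ ∩ ⟦vase⟧ = {x1, x3, x4, x6, x8} ∩ {x1, x2, x5, x7, x9} = {x1}
Observed ⟦red vase⟧ = {x1}.
These coincide, so the modifier is intersective here.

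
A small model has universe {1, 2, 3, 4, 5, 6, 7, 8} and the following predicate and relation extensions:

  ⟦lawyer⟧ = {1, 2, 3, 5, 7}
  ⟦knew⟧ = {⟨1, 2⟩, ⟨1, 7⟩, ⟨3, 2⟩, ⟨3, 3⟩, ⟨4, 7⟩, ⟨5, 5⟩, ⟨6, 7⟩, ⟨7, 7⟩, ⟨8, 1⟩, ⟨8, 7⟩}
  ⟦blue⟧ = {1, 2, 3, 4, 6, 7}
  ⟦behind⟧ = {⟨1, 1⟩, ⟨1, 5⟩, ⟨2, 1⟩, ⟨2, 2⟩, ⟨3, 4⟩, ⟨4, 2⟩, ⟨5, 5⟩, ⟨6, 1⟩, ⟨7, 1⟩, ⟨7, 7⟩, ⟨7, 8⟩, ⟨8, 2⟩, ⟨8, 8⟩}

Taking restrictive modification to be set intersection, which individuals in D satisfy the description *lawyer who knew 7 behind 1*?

⟦who knew 7⟧ = {x : ⟨x, 7⟩ ∈ ⟦knew⟧} = {1, 4, 6, 7, 8}
⟦behind 1⟧ = {x : ⟨x, 1⟩ ∈ ⟦behind⟧} = {1, 2, 6, 7}
⟦lawyer⟧ = {1, 2, 3, 5, 7}
… ∩ ⟦who knew 7⟧ = {1, 2, 3, 5, 7} ∩ {1, 4, 6, 7, 8} = {1, 7}
… ∩ ⟦behind 1⟧ = {1, 7} ∩ {1, 2, 6, 7} = {1, 7}
So ⟦lawyer who knew 7 behind 1⟧ = {1, 7}.

{1, 7}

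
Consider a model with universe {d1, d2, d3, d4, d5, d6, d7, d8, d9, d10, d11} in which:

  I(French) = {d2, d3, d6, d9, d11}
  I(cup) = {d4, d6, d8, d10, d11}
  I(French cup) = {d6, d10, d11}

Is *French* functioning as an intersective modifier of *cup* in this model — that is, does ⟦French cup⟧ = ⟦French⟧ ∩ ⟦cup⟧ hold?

⟦French⟧ ∩ ⟦cup⟧ = {d2, d3, d6, d9, d11} ∩ {d4, d6, d8, d10, d11} = {d6, d11}
Observed ⟦French cup⟧ = {d6, d10, d11}.
These differ, so the modifier is not intersective in this model.

no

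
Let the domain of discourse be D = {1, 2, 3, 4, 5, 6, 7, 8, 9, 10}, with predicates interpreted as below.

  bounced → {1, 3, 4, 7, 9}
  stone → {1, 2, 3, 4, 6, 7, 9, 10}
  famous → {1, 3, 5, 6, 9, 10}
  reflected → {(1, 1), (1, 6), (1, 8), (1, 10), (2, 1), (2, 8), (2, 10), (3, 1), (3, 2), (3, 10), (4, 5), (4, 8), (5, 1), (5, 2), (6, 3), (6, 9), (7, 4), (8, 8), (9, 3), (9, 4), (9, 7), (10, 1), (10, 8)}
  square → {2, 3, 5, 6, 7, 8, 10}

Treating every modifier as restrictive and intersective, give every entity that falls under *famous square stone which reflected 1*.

⟦which reflected 1⟧ = {x : ⟨x, 1⟩ ∈ ⟦reflected⟧} = {1, 2, 3, 5, 10}
⟦stone⟧ = {1, 2, 3, 4, 6, 7, 9, 10}
… ∩ ⟦which reflected 1⟧ = {1, 2, 3, 4, 6, 7, 9, 10} ∩ {1, 2, 3, 5, 10} = {1, 2, 3, 10}
… ∩ ⟦famous⟧ = {1, 2, 3, 10} ∩ {1, 3, 5, 6, 9, 10} = {1, 3, 10}
… ∩ ⟦square⟧ = {1, 3, 10} ∩ {2, 3, 5, 6, 7, 8, 10} = {3, 10}
So ⟦famous square stone which reflected 1⟧ = {3, 10}.

{3, 10}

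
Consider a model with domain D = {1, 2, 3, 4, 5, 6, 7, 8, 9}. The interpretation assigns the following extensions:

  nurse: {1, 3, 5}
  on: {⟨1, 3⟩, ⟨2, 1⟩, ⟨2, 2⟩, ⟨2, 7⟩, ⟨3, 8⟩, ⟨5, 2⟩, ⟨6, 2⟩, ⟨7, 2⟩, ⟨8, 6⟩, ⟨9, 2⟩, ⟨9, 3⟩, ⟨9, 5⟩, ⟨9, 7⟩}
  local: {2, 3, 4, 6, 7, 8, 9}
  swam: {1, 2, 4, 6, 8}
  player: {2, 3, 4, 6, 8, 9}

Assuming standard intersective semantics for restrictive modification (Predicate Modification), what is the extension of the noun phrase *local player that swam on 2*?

⟦that swam⟧ = ⟦swam⟧ = {1, 2, 4, 6, 8}
⟦on 2⟧ = {x : ⟨x, 2⟩ ∈ ⟦on⟧} = {2, 5, 6, 7, 9}
⟦player⟧ = {2, 3, 4, 6, 8, 9}
… ∩ ⟦that swam⟧ = {2, 3, 4, 6, 8, 9} ∩ {1, 2, 4, 6, 8} = {2, 4, 6, 8}
… ∩ ⟦on 2⟧ = {2, 4, 6, 8} ∩ {2, 5, 6, 7, 9} = {2, 6}
… ∩ ⟦local⟧ = {2, 6} ∩ {2, 3, 4, 6, 7, 8, 9} = {2, 6}
So ⟦local player that swam on 2⟧ = {2, 6}.

{2, 6}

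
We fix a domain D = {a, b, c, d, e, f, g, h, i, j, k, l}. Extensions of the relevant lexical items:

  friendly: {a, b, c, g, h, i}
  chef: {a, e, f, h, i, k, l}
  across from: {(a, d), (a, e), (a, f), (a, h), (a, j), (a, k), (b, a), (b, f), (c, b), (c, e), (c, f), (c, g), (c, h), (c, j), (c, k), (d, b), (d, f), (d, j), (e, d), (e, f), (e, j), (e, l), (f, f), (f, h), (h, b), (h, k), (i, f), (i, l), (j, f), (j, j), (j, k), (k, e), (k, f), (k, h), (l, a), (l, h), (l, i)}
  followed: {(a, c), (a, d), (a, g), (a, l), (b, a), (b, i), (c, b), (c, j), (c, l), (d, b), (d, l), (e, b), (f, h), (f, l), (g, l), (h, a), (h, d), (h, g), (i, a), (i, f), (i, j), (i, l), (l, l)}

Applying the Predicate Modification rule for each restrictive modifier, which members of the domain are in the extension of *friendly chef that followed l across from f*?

⟦that followed l⟧ = {x : ⟨x, l⟩ ∈ ⟦followed⟧} = {a, c, d, f, g, i, l}
⟦across from f⟧ = {x : ⟨x, f⟩ ∈ ⟦across from⟧} = {a, b, c, d, e, f, i, j, k}
⟦chef⟧ = {a, e, f, h, i, k, l}
… ∩ ⟦that followed l⟧ = {a, e, f, h, i, k, l} ∩ {a, c, d, f, g, i, l} = {a, f, i, l}
… ∩ ⟦across from f⟧ = {a, f, i, l} ∩ {a, b, c, d, e, f, i, j, k} = {a, f, i}
… ∩ ⟦friendly⟧ = {a, f, i} ∩ {a, b, c, g, h, i} = {a, i}
So ⟦friendly chef that followed l across from f⟧ = {a, i}.

{a, i}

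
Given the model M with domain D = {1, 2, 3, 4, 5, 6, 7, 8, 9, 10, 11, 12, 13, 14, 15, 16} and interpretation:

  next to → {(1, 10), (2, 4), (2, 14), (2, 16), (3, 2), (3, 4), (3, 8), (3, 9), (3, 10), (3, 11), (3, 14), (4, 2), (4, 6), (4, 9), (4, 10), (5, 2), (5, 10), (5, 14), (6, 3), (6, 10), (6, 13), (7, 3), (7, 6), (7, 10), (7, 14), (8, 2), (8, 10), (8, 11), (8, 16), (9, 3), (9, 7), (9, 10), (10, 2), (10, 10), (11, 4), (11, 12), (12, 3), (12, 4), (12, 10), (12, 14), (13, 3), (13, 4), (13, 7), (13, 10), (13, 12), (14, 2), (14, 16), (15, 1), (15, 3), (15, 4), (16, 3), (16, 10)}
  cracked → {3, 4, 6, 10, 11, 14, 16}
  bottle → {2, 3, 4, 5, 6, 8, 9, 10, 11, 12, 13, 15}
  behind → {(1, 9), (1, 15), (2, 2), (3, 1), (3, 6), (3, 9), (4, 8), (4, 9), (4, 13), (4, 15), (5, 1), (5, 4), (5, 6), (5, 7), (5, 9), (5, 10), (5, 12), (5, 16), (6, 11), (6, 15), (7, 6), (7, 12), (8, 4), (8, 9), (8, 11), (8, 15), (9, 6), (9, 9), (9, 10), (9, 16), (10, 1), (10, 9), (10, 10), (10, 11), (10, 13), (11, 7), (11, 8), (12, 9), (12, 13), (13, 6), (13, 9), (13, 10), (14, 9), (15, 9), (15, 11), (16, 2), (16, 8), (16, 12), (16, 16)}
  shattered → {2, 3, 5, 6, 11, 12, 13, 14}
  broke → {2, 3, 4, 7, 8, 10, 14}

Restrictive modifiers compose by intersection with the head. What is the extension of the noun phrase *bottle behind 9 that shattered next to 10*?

⟦behind 9⟧ = {x : ⟨x, 9⟩ ∈ ⟦behind⟧} = {1, 3, 4, 5, 8, 9, 10, 12, 13, 14, 15}
⟦that shattered⟧ = ⟦shattered⟧ = {2, 3, 5, 6, 11, 12, 13, 14}
⟦next to 10⟧ = {x : ⟨x, 10⟩ ∈ ⟦next to⟧} = {1, 3, 4, 5, 6, 7, 8, 9, 10, 12, 13, 16}
⟦bottle⟧ = {2, 3, 4, 5, 6, 8, 9, 10, 11, 12, 13, 15}
… ∩ ⟦behind 9⟧ = {2, 3, 4, 5, 6, 8, 9, 10, 11, 12, 13, 15} ∩ {1, 3, 4, 5, 8, 9, 10, 12, 13, 14, 15} = {3, 4, 5, 8, 9, 10, 12, 13, 15}
… ∩ ⟦that shattered⟧ = {3, 4, 5, 8, 9, 10, 12, 13, 15} ∩ {2, 3, 5, 6, 11, 12, 13, 14} = {3, 5, 12, 13}
… ∩ ⟦next to 10⟧ = {3, 5, 12, 13} ∩ {1, 3, 4, 5, 6, 7, 8, 9, 10, 12, 13, 16} = {3, 5, 12, 13}
So ⟦bottle behind 9 that shattered next to 10⟧ = {3, 5, 12, 13}.

{3, 5, 12, 13}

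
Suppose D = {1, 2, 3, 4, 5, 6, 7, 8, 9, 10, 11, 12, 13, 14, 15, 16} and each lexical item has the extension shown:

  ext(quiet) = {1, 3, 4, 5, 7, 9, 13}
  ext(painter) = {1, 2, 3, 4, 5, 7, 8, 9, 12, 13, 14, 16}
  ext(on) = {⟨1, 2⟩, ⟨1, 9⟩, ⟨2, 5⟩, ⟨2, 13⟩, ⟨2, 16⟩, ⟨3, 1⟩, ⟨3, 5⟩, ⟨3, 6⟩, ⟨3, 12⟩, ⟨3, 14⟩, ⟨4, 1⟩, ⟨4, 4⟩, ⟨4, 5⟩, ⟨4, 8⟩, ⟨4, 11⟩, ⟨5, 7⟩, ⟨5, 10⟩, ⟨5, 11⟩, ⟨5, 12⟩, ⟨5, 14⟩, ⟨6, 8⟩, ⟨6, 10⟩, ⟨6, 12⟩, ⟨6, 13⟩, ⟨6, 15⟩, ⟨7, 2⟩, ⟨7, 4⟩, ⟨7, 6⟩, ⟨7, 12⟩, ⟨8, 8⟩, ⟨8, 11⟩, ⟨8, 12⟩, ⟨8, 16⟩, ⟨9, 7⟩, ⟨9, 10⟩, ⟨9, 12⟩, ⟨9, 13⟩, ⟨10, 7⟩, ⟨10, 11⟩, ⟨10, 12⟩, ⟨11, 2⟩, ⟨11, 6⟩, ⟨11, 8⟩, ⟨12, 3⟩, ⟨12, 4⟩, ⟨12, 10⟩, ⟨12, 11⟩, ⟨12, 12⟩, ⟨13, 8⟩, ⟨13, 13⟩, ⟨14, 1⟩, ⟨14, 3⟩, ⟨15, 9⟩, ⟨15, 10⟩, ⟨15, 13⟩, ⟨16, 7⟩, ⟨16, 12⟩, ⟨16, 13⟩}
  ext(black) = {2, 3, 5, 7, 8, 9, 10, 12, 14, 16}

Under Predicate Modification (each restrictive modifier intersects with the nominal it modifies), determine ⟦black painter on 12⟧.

⟦on 12⟧ = {x : ⟨x, 12⟩ ∈ ⟦on⟧} = {3, 5, 6, 7, 8, 9, 10, 12, 16}
⟦painter⟧ = {1, 2, 3, 4, 5, 7, 8, 9, 12, 13, 14, 16}
… ∩ ⟦on 12⟧ = {1, 2, 3, 4, 5, 7, 8, 9, 12, 13, 14, 16} ∩ {3, 5, 6, 7, 8, 9, 10, 12, 16} = {3, 5, 7, 8, 9, 12, 16}
… ∩ ⟦black⟧ = {3, 5, 7, 8, 9, 12, 16} ∩ {2, 3, 5, 7, 8, 9, 10, 12, 14, 16} = {3, 5, 7, 8, 9, 12, 16}
So ⟦black painter on 12⟧ = {3, 5, 7, 8, 9, 12, 16}.

{3, 5, 7, 8, 9, 12, 16}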